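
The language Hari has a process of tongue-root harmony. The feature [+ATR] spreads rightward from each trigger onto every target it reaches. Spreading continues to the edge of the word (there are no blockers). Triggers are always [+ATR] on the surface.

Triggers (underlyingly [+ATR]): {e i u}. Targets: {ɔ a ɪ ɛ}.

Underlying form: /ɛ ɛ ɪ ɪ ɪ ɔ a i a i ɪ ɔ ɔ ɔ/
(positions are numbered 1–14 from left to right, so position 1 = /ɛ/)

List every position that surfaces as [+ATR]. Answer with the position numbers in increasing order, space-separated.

8 9 10 11 12 13 14

From /i/ at 8 rightward: 9 /a/ → [+ATR]; 10 /i/ is itself a trigger — this domain ends here.
From /i/ at 10 rightward: 11 /ɪ/ → [+ATR]; 12 /ɔ/ → [+ATR]; 13 /ɔ/ → [+ATR]; 14 /ɔ/ → [+ATR]; word edge.
Targets with no active source: positions 1 2 3 4 5 6 7 stay [-ATR].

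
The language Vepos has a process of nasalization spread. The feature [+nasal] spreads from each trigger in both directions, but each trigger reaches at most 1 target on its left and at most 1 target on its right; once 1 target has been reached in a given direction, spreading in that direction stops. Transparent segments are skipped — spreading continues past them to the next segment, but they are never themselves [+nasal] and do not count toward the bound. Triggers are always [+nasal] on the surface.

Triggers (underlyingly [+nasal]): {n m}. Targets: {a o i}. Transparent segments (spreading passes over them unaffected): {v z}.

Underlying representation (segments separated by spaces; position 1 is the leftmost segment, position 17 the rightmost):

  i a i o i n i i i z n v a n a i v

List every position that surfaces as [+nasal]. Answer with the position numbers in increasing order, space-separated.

5 6 7 9 11 13 14 15

From /n/ at 6 rightward: 7 /i/ → [+nasal]; bound reached.
From /n/ at 6 leftward: 5 /i/ → [+nasal]; bound reached.
From /n/ at 11 rightward: 12 /v/ transparent; 13 /a/ → [+nasal]; bound reached.
From /n/ at 11 leftward: 10 /z/ transparent; 9 /i/ → [+nasal]; bound reached.
From /n/ at 14 rightward: 15 /a/ → [+nasal]; bound reached.
From /n/ at 14 leftward: 13 /a/ → [+nasal]; bound reached.
Targets with no active source: positions 1 2 3 4 8 16 stay [-nasal].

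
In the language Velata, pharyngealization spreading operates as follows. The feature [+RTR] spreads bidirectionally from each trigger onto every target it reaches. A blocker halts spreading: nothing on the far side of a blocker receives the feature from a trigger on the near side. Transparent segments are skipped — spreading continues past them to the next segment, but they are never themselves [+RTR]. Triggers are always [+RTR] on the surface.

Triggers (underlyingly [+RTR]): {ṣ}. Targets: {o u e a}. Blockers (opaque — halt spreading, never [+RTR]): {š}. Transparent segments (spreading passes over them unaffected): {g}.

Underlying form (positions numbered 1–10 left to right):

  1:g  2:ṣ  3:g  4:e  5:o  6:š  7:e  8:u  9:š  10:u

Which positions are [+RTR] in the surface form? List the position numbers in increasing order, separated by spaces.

2 4 5

From /ṣ/ at 2 rightward: 3 /g/ transparent; 4 /e/ → [+RTR]; 5 /o/ → [+RTR]; 6 /š/ blocks.
From /ṣ/ at 2 leftward: 1 /g/ transparent; word edge.
Targets with no active source: positions 7 8 10 stay [-emphatic].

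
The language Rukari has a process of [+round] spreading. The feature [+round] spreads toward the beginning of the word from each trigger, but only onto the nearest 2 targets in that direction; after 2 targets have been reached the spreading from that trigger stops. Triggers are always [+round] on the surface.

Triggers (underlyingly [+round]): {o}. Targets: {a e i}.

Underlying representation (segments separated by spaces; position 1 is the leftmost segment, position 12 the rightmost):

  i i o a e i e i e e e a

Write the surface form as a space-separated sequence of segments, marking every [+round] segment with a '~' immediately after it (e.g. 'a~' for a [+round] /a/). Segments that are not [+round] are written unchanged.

i~ i~ o~ a e i e i e e e a

From /o/ at 3 leftward: 2 /i/ → [+round]; 1 /i/ → [+round]; bound reached.
Targets with no active source: positions 4 5 6 7 8 9 10 11 12 stay [-round].
[+round] positions on the surface: 1 2 3.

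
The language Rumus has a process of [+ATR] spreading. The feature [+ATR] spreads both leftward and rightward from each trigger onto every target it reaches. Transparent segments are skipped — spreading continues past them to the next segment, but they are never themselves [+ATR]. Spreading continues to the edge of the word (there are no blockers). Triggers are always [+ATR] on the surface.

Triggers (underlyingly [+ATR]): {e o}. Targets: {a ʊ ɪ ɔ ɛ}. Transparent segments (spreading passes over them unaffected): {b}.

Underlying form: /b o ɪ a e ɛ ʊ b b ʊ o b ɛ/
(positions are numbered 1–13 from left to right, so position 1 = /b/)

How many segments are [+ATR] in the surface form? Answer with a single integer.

9

From /o/ at 2 rightward: 3 /ɪ/ → [+ATR]; 4 /a/ → [+ATR]; 5 /e/ is itself a trigger — this domain ends here.
From /o/ at 2 leftward: 1 /b/ transparent; word edge.
From /e/ at 5 rightward: 6 /ɛ/ → [+ATR]; 7 /ʊ/ → [+ATR]; 8 /b/ transparent; 9 /b/ transparent; 10 /ʊ/ → [+ATR]; 11 /o/ is itself a trigger — this domain ends here.
From /e/ at 5 leftward: 4 /a/ → [+ATR]; 3 /ɪ/ → [+ATR]; 2 /o/ is itself a trigger — this domain ends here.
From /o/ at 11 rightward: 12 /b/ transparent; 13 /ɛ/ → [+ATR]; word edge.
From /o/ at 11 leftward: 10 /ʊ/ → [+ATR]; 9 /b/ transparent; 8 /b/ transparent; 7 /ʊ/ → [+ATR]; 6 /ɛ/ → [+ATR]; 5 /e/ is itself a trigger — this domain ends here.
[+ATR] positions on the surface: 2 3 4 5 6 7 10 11 13.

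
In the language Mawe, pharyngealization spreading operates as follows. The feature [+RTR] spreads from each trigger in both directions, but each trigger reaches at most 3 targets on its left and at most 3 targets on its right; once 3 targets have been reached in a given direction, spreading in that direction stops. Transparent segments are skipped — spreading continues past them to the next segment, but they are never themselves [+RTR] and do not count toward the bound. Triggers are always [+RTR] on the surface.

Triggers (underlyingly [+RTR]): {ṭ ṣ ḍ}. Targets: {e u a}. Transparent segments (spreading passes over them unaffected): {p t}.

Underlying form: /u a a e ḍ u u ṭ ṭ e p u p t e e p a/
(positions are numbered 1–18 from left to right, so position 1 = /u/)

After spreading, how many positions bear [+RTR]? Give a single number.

11

From /ḍ/ at 5 rightward: 6 /u/ → [+RTR]; 7 /u/ → [+RTR]; 8 /ṭ/ is itself a trigger — this domain ends here.
From /ḍ/ at 5 leftward: 4 /e/ → [+RTR]; 3 /a/ → [+RTR]; 2 /a/ → [+RTR]; bound reached.
From /ṭ/ at 8 rightward: 9 /ṭ/ is itself a trigger — this domain ends here.
From /ṭ/ at 8 leftward: 7 /u/ → [+RTR]; 6 /u/ → [+RTR]; 5 /ḍ/ is itself a trigger — this domain ends here.
From /ṭ/ at 9 rightward: 10 /e/ → [+RTR]; 11 /p/ transparent; 12 /u/ → [+RTR]; 13 /p/ transparent; 14 /t/ transparent; 15 /e/ → [+RTR]; bound reached.
From /ṭ/ at 9 leftward: 8 /ṭ/ is itself a trigger — this domain ends here.
Targets with no active source: positions 1 16 18 stay [-emphatic].
[+RTR] positions on the surface: 2 3 4 5 6 7 8 9 10 12 15.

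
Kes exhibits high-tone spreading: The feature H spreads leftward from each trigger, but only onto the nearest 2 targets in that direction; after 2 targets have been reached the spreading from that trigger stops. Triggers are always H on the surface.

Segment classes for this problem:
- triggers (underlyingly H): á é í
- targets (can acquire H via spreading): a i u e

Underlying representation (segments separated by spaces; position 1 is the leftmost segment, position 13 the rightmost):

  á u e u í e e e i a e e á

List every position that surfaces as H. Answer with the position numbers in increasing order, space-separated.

1 3 4 5 11 12 13

From /á/ at 1 leftward: word edge.
From /í/ at 5 leftward: 4 /u/ → H; 3 /e/ → H; bound reached.
From /á/ at 13 leftward: 12 /e/ → H; 11 /e/ → H; bound reached.
Targets with no active source: positions 2 6 7 8 9 10 stay [-high tone].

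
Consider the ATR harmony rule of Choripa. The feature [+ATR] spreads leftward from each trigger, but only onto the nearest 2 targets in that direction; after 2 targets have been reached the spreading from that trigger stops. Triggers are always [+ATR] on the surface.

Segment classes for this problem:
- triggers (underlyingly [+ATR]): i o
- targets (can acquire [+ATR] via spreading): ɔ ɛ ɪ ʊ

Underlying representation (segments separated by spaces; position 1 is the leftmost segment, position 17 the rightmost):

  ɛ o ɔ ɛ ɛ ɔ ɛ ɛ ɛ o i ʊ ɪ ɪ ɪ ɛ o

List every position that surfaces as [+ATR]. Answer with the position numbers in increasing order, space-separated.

1 2 8 9 10 11 15 16 17

From /o/ at 2 leftward: 1 /ɛ/ → [+ATR]; word edge.
From /o/ at 10 leftward: 9 /ɛ/ → [+ATR]; 8 /ɛ/ → [+ATR]; bound reached.
From /i/ at 11 leftward: 10 /o/ is itself a trigger — this domain ends here.
From /o/ at 17 leftward: 16 /ɛ/ → [+ATR]; 15 /ɪ/ → [+ATR]; bound reached.
Targets with no active source: positions 3 4 5 6 7 12 13 14 stay [-ATR].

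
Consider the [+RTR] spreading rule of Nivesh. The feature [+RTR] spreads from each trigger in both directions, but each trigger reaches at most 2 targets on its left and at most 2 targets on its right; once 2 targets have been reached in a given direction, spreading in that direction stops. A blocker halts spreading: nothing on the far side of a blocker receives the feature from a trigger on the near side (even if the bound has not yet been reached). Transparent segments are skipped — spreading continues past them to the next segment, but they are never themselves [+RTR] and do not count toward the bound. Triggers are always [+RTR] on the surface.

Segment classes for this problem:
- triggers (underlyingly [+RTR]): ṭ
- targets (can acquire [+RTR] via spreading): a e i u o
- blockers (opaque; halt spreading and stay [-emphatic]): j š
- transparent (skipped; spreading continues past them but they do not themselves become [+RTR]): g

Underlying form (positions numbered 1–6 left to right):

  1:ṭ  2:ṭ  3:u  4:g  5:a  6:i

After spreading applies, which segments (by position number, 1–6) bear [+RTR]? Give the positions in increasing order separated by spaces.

From /ṭ/ at 1 rightward: 2 /ṭ/ is itself a trigger — this domain ends here.
From /ṭ/ at 1 leftward: word edge.
From /ṭ/ at 2 rightward: 3 /u/ → [+RTR]; 4 /g/ transparent; 5 /a/ → [+RTR]; bound reached.
From /ṭ/ at 2 leftward: 1 /ṭ/ is itself a trigger — this domain ends here.
Target with no active source: position 6 stays [-emphatic].

1 2 3 5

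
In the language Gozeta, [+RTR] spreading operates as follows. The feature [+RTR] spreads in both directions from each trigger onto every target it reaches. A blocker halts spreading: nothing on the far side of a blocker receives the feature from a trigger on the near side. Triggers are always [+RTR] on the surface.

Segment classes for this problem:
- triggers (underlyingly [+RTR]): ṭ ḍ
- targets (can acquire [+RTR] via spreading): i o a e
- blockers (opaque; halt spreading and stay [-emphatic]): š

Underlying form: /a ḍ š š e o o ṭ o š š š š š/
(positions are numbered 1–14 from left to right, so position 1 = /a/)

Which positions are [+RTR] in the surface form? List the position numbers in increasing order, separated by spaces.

From /ḍ/ at 2 rightward: 3 /š/ blocks.
From /ḍ/ at 2 leftward: 1 /a/ → [+RTR]; word edge.
From /ṭ/ at 8 rightward: 9 /o/ → [+RTR]; 10 /š/ blocks.
From /ṭ/ at 8 leftward: 7 /o/ → [+RTR]; 6 /o/ → [+RTR]; 5 /e/ → [+RTR]; 4 /š/ blocks.

1 2 5 6 7 8 9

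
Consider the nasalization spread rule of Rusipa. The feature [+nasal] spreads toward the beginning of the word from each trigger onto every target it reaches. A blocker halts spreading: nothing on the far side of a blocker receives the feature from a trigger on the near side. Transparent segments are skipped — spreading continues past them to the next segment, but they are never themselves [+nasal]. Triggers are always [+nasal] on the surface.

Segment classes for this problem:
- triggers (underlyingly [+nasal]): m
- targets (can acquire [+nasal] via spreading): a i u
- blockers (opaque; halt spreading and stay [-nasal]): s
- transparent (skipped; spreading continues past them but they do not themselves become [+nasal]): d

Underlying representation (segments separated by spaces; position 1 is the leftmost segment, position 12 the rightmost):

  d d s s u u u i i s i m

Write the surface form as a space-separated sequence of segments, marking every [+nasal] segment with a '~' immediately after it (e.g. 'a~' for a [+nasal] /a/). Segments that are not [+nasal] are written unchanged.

From /m/ at 12 leftward: 11 /i/ → [+nasal]; 10 /s/ blocks.
Targets with no active source: positions 5 6 7 8 9 stay [-nasal].
[+nasal] positions on the surface: 11 12.

d d s s u u u i i s i~ m~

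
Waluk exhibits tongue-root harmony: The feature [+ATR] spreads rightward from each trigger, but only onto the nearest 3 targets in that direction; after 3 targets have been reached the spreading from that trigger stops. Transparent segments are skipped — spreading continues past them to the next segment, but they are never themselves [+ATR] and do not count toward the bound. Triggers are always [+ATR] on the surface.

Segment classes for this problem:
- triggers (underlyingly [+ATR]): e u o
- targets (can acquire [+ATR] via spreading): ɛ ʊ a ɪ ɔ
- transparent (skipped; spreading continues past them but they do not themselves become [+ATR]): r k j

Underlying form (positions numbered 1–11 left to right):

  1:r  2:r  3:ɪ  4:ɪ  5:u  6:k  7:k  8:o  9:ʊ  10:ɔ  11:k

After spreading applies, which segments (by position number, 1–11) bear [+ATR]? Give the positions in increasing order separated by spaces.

From /u/ at 5 rightward: 6 /k/ transparent; 7 /k/ transparent; 8 /o/ is itself a trigger — this domain ends here.
From /o/ at 8 rightward: 9 /ʊ/ → [+ATR]; 10 /ɔ/ → [+ATR]; 11 /k/ transparent; word edge.
Targets with no active source: positions 3 4 stay [-ATR].

5 8 9 10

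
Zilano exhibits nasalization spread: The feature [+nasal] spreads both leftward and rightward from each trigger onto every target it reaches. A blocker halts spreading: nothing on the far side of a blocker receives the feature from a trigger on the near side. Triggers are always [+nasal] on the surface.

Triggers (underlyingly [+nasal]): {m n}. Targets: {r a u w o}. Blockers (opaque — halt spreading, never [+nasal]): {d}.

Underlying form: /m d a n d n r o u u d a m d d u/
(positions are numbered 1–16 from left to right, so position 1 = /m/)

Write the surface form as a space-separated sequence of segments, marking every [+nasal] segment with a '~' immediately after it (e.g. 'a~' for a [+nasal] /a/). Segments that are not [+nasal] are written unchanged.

m~ d a~ n~ d n~ r~ o~ u~ u~ d a~ m~ d d u

From /m/ at 1 rightward: 2 /d/ blocks.
From /m/ at 1 leftward: word edge.
From /n/ at 4 rightward: 5 /d/ blocks.
From /n/ at 4 leftward: 3 /a/ → [+nasal]; 2 /d/ blocks.
From /n/ at 6 rightward: 7 /r/ → [+nasal]; 8 /o/ → [+nasal]; 9 /u/ → [+nasal]; 10 /u/ → [+nasal]; 11 /d/ blocks.
From /n/ at 6 leftward: 5 /d/ blocks.
From /m/ at 13 rightward: 14 /d/ blocks.
From /m/ at 13 leftward: 12 /a/ → [+nasal]; 11 /d/ blocks.
Target with no active source: position 16 stays [-nasal].
[+nasal] positions on the surface: 1 3 4 6 7 8 9 10 12 13.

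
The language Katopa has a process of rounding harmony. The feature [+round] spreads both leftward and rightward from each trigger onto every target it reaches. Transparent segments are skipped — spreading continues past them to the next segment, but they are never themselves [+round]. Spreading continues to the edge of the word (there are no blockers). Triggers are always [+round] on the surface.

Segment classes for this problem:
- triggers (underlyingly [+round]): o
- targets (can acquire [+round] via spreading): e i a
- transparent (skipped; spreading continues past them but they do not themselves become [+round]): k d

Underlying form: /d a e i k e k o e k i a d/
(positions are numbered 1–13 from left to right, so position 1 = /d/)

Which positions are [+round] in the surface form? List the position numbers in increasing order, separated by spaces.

From /o/ at 8 rightward: 9 /e/ → [+round]; 10 /k/ transparent; 11 /i/ → [+round]; 12 /a/ → [+round]; 13 /d/ transparent; word edge.
From /o/ at 8 leftward: 7 /k/ transparent; 6 /e/ → [+round]; 5 /k/ transparent; 4 /i/ → [+round]; 3 /e/ → [+round]; 2 /a/ → [+round]; 1 /d/ transparent; word edge.

2 3 4 6 8 9 11 12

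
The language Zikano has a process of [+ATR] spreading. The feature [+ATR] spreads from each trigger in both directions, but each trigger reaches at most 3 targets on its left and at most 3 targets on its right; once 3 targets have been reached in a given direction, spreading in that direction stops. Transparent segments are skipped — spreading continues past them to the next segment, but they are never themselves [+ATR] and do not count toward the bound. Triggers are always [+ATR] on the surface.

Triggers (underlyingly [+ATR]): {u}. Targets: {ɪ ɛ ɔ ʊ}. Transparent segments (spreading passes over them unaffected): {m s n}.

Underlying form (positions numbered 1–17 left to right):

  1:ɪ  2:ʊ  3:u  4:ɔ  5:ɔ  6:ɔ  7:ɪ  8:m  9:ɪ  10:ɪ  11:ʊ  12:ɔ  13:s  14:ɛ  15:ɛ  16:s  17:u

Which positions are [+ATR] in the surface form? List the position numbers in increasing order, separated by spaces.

From /u/ at 3 rightward: 4 /ɔ/ → [+ATR]; 5 /ɔ/ → [+ATR]; 6 /ɔ/ → [+ATR]; bound reached.
From /u/ at 3 leftward: 2 /ʊ/ → [+ATR]; 1 /ɪ/ → [+ATR]; word edge.
From /u/ at 17 rightward: word edge.
From /u/ at 17 leftward: 16 /s/ transparent; 15 /ɛ/ → [+ATR]; 14 /ɛ/ → [+ATR]; 13 /s/ transparent; 12 /ɔ/ → [+ATR]; bound reached.
Targets with no active source: positions 7 9 10 11 stay [-ATR].

1 2 3 4 5 6 12 14 15 17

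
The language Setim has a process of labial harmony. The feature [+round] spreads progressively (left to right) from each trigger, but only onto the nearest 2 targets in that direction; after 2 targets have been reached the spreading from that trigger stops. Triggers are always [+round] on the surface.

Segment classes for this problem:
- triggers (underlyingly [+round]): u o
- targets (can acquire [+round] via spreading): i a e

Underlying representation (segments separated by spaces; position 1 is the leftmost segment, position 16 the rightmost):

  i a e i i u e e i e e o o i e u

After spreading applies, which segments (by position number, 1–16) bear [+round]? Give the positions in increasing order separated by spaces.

From /u/ at 6 rightward: 7 /e/ → [+round]; 8 /e/ → [+round]; bound reached.
From /o/ at 12 rightward: 13 /o/ is itself a trigger — this domain ends here.
From /o/ at 13 rightward: 14 /i/ → [+round]; 15 /e/ → [+round]; bound reached.
From /u/ at 16 rightward: word edge.
Targets with no active source: positions 1 2 3 4 5 9 10 11 stay [-round].

6 7 8 12 13 14 15 16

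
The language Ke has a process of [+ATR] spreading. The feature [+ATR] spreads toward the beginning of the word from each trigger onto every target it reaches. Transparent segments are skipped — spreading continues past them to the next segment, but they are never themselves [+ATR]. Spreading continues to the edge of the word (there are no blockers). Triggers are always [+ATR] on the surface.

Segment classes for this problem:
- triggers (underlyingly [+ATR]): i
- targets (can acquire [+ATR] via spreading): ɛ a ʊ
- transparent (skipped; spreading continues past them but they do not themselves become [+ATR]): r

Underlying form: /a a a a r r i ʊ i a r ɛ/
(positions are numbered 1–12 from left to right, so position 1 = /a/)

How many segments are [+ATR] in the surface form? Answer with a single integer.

7

From /i/ at 7 leftward: 6 /r/ transparent; 5 /r/ transparent; 4 /a/ → [+ATR]; 3 /a/ → [+ATR]; 2 /a/ → [+ATR]; 1 /a/ → [+ATR]; word edge.
From /i/ at 9 leftward: 8 /ʊ/ → [+ATR]; 7 /i/ is itself a trigger — this domain ends here.
Targets with no active source: positions 10 12 stay [-ATR].
[+ATR] positions on the surface: 1 2 3 4 7 8 9.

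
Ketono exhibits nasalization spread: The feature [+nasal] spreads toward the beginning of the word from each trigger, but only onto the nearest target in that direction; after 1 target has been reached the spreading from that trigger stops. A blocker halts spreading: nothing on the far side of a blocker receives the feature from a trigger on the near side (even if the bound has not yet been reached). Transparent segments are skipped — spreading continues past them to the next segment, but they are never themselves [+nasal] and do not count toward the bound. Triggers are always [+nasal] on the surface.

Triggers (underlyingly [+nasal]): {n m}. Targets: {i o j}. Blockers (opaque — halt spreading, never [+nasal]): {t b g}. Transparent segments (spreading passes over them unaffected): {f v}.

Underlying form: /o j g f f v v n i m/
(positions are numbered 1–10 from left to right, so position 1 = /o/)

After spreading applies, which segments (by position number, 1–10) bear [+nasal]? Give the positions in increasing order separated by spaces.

8 9 10

From /n/ at 8 leftward: 7 /v/ transparent; 6 /v/ transparent; 5 /f/ transparent; 4 /f/ transparent; 3 /g/ blocks.
From /m/ at 10 leftward: 9 /i/ → [+nasal]; bound reached.
Targets with no active source: positions 1 2 stay [-nasal].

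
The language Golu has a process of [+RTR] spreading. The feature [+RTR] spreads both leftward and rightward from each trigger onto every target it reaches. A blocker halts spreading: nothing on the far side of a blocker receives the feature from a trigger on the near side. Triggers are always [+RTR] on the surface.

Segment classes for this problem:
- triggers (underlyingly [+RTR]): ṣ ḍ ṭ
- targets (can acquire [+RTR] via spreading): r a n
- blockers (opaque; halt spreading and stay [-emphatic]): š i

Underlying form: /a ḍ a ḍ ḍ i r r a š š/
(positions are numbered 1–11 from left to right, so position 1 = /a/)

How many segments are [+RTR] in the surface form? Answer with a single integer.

5

From /ḍ/ at 2 rightward: 3 /a/ → [+RTR]; 4 /ḍ/ is itself a trigger — this domain ends here.
From /ḍ/ at 2 leftward: 1 /a/ → [+RTR]; word edge.
From /ḍ/ at 4 rightward: 5 /ḍ/ is itself a trigger — this domain ends here.
From /ḍ/ at 4 leftward: 3 /a/ → [+RTR]; 2 /ḍ/ is itself a trigger — this domain ends here.
From /ḍ/ at 5 rightward: 6 /i/ blocks.
From /ḍ/ at 5 leftward: 4 /ḍ/ is itself a trigger — this domain ends here.
Targets with no active source: positions 7 8 9 stay [-emphatic].
[+RTR] positions on the surface: 1 2 3 4 5.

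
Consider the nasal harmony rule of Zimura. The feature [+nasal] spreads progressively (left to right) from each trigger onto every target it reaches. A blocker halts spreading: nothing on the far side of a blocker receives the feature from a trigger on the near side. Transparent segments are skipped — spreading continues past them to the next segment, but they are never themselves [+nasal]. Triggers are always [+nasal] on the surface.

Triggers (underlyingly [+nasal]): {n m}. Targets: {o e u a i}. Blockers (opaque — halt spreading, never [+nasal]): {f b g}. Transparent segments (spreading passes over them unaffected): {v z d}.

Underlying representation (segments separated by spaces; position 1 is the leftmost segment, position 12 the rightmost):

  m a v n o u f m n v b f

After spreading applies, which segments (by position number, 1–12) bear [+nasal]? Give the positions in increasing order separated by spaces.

From /m/ at 1 rightward: 2 /a/ → [+nasal]; 3 /v/ transparent; 4 /n/ is itself a trigger — this domain ends here.
From /n/ at 4 rightward: 5 /o/ → [+nasal]; 6 /u/ → [+nasal]; 7 /f/ blocks.
From /m/ at 8 rightward: 9 /n/ is itself a trigger — this domain ends here.
From /n/ at 9 rightward: 10 /v/ transparent; 11 /b/ blocks.

1 2 4 5 6 8 9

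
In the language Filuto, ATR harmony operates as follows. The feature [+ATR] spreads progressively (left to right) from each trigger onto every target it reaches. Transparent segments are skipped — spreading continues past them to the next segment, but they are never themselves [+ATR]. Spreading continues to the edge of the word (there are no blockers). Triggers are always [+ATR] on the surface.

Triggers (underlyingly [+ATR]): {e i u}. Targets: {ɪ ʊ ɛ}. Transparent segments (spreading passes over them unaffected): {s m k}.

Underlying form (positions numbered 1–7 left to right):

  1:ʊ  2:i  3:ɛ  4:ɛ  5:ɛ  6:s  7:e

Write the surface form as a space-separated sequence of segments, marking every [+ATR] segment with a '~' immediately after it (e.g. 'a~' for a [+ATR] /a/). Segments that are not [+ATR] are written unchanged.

ʊ i~ ɛ~ ɛ~ ɛ~ s e~

From /i/ at 2 rightward: 3 /ɛ/ → [+ATR]; 4 /ɛ/ → [+ATR]; 5 /ɛ/ → [+ATR]; 6 /s/ transparent; 7 /e/ is itself a trigger — this domain ends here.
From /e/ at 7 rightward: word edge.
Target with no active source: position 1 stays [-ATR].
[+ATR] positions on the surface: 2 3 4 5 7.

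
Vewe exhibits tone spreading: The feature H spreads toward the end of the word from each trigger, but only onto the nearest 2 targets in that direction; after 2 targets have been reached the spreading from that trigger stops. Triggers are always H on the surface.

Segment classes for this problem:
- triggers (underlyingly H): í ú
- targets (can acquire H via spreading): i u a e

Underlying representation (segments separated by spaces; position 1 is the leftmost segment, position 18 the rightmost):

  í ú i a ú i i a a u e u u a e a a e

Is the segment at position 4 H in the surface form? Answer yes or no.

From /í/ at 1 rightward: 2 /ú/ is itself a trigger — this domain ends here.
From /ú/ at 2 rightward: 3 /i/ → H; 4 /a/ → H; bound reached.
From /ú/ at 5 rightward: 6 /i/ → H; 7 /i/ → H; bound reached.
Targets with no active source: positions 8 9 10 11 12 13 14 15 16 17 18 stay [-high tone].
H positions on the surface: 1 2 3 4 5 6 7.

yes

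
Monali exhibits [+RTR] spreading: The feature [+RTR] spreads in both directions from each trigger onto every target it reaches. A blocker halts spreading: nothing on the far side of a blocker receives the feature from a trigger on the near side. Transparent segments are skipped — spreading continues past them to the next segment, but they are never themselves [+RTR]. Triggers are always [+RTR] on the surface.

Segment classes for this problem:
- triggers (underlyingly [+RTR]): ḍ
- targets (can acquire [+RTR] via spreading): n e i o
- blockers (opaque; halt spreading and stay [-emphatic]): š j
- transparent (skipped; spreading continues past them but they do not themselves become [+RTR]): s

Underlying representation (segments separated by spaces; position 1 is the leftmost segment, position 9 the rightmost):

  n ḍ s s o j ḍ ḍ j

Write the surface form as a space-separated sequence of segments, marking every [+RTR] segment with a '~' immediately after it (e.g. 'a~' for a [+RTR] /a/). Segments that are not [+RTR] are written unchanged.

n~ ḍ~ s s o~ j ḍ~ ḍ~ j

From /ḍ/ at 2 rightward: 3 /s/ transparent; 4 /s/ transparent; 5 /o/ → [+RTR]; 6 /j/ blocks.
From /ḍ/ at 2 leftward: 1 /n/ → [+RTR]; word edge.
From /ḍ/ at 7 rightward: 8 /ḍ/ is itself a trigger — this domain ends here.
From /ḍ/ at 7 leftward: 6 /j/ blocks.
From /ḍ/ at 8 rightward: 9 /j/ blocks.
From /ḍ/ at 8 leftward: 7 /ḍ/ is itself a trigger — this domain ends here.
[+RTR] positions on the surface: 1 2 5 7 8.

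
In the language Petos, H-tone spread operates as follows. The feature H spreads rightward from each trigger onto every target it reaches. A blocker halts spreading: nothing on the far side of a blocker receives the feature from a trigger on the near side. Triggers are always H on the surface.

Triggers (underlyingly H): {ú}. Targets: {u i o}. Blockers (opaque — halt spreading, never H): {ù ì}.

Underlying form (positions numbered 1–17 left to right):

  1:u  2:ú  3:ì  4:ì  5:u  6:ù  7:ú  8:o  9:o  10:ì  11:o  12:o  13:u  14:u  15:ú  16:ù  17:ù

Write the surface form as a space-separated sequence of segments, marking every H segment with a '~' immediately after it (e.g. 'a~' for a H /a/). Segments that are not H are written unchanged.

From /ú/ at 2 rightward: 3 /ì/ blocks.
From /ú/ at 7 rightward: 8 /o/ → H; 9 /o/ → H; 10 /ì/ blocks.
From /ú/ at 15 rightward: 16 /ù/ blocks.
Targets with no active source: positions 1 5 11 12 13 14 stay [-high tone].
H positions on the surface: 2 7 8 9 15.

u ú~ ì ì u ù ú~ o~ o~ ì o o u u ú~ ù ù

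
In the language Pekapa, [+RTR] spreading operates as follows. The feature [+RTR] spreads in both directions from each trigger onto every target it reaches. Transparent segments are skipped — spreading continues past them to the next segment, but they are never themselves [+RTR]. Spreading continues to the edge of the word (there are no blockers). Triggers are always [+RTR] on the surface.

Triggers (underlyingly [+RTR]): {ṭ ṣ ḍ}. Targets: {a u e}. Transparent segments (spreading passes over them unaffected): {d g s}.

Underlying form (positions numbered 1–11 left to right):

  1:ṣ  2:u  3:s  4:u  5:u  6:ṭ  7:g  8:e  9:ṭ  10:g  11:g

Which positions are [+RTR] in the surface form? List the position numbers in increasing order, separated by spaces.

From /ṣ/ at 1 rightward: 2 /u/ → [+RTR]; 3 /s/ transparent; 4 /u/ → [+RTR]; 5 /u/ → [+RTR]; 6 /ṭ/ is itself a trigger — this domain ends here.
From /ṣ/ at 1 leftward: word edge.
From /ṭ/ at 6 rightward: 7 /g/ transparent; 8 /e/ → [+RTR]; 9 /ṭ/ is itself a trigger — this domain ends here.
From /ṭ/ at 6 leftward: 5 /u/ → [+RTR]; 4 /u/ → [+RTR]; 3 /s/ transparent; 2 /u/ → [+RTR]; 1 /ṣ/ is itself a trigger — this domain ends here.
From /ṭ/ at 9 rightward: 10 /g/ transparent; 11 /g/ transparent; word edge.
From /ṭ/ at 9 leftward: 8 /e/ → [+RTR]; 7 /g/ transparent; 6 /ṭ/ is itself a trigger — this domain ends here.

1 2 4 5 6 8 9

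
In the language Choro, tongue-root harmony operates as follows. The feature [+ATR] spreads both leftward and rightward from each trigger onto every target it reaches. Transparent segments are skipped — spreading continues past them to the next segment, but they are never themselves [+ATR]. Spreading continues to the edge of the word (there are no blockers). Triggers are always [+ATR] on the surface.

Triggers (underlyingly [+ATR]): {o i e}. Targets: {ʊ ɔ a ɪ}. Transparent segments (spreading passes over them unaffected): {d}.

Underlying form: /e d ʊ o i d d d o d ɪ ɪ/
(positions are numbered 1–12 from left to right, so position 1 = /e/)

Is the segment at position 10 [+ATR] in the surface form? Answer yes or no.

no

From /e/ at 1 rightward: 2 /d/ transparent; 3 /ʊ/ → [+ATR]; 4 /o/ is itself a trigger — this domain ends here.
From /e/ at 1 leftward: word edge.
From /o/ at 4 rightward: 5 /i/ is itself a trigger — this domain ends here.
From /o/ at 4 leftward: 3 /ʊ/ → [+ATR]; 2 /d/ transparent; 1 /e/ is itself a trigger — this domain ends here.
From /i/ at 5 rightward: 6 /d/ transparent; 7 /d/ transparent; 8 /d/ transparent; 9 /o/ is itself a trigger — this domain ends here.
From /i/ at 5 leftward: 4 /o/ is itself a trigger — this domain ends here.
From /o/ at 9 rightward: 10 /d/ transparent; 11 /ɪ/ → [+ATR]; 12 /ɪ/ → [+ATR]; word edge.
From /o/ at 9 leftward: 8 /d/ transparent; 7 /d/ transparent; 6 /d/ transparent; 5 /i/ is itself a trigger — this domain ends here.
[+ATR] positions on the surface: 1 3 4 5 9 11 12.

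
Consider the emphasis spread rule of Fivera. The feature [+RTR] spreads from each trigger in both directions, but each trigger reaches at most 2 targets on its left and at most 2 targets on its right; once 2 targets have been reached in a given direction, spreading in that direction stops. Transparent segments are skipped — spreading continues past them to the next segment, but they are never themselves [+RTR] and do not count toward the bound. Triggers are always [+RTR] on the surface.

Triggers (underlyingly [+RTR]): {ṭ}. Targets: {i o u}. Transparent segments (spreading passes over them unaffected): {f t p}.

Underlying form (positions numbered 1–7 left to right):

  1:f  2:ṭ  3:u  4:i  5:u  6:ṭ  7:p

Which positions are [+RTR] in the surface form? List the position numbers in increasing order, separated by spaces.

2 3 4 5 6

From /ṭ/ at 2 rightward: 3 /u/ → [+RTR]; 4 /i/ → [+RTR]; bound reached.
From /ṭ/ at 2 leftward: 1 /f/ transparent; word edge.
From /ṭ/ at 6 rightward: 7 /p/ transparent; word edge.
From /ṭ/ at 6 leftward: 5 /u/ → [+RTR]; 4 /i/ → [+RTR]; bound reached.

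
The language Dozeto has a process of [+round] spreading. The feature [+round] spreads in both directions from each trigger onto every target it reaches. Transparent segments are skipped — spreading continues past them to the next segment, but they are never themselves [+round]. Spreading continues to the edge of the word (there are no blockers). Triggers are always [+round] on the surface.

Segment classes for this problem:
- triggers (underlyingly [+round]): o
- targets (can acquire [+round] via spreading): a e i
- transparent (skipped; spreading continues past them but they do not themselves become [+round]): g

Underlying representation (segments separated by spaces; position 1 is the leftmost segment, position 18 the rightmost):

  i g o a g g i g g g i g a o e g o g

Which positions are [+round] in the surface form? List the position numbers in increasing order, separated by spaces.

From /o/ at 3 rightward: 4 /a/ → [+round]; 5 /g/ transparent; 6 /g/ transparent; 7 /i/ → [+round]; 8 /g/ transparent; 9 /g/ transparent; 10 /g/ transparent; 11 /i/ → [+round]; 12 /g/ transparent; 13 /a/ → [+round]; 14 /o/ is itself a trigger — this domain ends here.
From /o/ at 3 leftward: 2 /g/ transparent; 1 /i/ → [+round]; word edge.
From /o/ at 14 rightward: 15 /e/ → [+round]; 16 /g/ transparent; 17 /o/ is itself a trigger — this domain ends here.
From /o/ at 14 leftward: 13 /a/ → [+round]; 12 /g/ transparent; 11 /i/ → [+round]; 10 /g/ transparent; 9 /g/ transparent; 8 /g/ transparent; 7 /i/ → [+round]; 6 /g/ transparent; 5 /g/ transparent; 4 /a/ → [+round]; 3 /o/ is itself a trigger — this domain ends here.
From /o/ at 17 rightward: 18 /g/ transparent; word edge.
From /o/ at 17 leftward: 16 /g/ transparent; 15 /e/ → [+round]; 14 /o/ is itself a trigger — this domain ends here.

1 3 4 7 11 13 14 15 17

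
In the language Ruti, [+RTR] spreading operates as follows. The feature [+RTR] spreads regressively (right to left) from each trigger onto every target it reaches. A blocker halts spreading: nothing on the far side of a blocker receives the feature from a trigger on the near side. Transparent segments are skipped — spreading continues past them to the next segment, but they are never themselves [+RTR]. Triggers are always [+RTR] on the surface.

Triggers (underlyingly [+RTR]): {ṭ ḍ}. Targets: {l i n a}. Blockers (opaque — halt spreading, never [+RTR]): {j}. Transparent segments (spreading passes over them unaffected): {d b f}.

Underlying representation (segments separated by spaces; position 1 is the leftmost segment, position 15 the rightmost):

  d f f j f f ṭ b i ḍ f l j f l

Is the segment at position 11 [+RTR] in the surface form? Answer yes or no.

From /ṭ/ at 7 leftward: 6 /f/ transparent; 5 /f/ transparent; 4 /j/ blocks.
From /ḍ/ at 10 leftward: 9 /i/ → [+RTR]; 8 /b/ transparent; 7 /ṭ/ is itself a trigger — this domain ends here.
Targets with no active source: positions 12 15 stay [-emphatic].
[+RTR] positions on the surface: 7 9 10.

no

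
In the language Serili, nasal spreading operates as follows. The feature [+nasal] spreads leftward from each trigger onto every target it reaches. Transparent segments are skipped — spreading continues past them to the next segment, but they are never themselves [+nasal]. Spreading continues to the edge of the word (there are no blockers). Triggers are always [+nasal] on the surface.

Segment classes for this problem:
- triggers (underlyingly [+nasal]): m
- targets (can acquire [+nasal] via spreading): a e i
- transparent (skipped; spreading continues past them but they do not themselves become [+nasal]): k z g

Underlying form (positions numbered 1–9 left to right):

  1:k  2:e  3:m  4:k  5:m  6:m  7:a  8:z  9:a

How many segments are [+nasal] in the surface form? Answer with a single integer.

4

From /m/ at 3 leftward: 2 /e/ → [+nasal]; 1 /k/ transparent; word edge.
From /m/ at 5 leftward: 4 /k/ transparent; 3 /m/ is itself a trigger — this domain ends here.
From /m/ at 6 leftward: 5 /m/ is itself a trigger — this domain ends here.
Targets with no active source: positions 7 9 stay [-nasal].
[+nasal] positions on the surface: 2 3 5 6.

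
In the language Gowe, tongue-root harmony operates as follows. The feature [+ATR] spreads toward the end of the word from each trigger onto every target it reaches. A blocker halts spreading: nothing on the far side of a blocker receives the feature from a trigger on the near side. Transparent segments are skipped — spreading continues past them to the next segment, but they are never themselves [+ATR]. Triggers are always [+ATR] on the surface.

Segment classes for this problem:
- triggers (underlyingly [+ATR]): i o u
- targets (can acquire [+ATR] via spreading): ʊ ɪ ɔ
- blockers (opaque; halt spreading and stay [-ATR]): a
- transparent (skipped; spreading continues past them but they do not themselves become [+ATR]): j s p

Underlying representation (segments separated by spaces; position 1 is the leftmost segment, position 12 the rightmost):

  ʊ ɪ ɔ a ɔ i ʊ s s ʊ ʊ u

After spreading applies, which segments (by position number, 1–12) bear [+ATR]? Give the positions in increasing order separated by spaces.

6 7 10 11 12

From /i/ at 6 rightward: 7 /ʊ/ → [+ATR]; 8 /s/ transparent; 9 /s/ transparent; 10 /ʊ/ → [+ATR]; 11 /ʊ/ → [+ATR]; 12 /u/ is itself a trigger — this domain ends here.
From /u/ at 12 rightward: word edge.
Targets with no active source: positions 1 2 3 5 stay [-ATR].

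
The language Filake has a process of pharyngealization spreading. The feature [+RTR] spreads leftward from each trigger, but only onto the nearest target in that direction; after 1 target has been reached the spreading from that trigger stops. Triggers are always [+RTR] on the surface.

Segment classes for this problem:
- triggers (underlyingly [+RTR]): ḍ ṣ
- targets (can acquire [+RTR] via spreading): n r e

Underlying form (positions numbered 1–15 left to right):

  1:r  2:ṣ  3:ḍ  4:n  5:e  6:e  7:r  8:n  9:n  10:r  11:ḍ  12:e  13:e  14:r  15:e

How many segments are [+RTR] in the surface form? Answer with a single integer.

5

From /ṣ/ at 2 leftward: 1 /r/ → [+RTR]; bound reached.
From /ḍ/ at 3 leftward: 2 /ṣ/ is itself a trigger — this domain ends here.
From /ḍ/ at 11 leftward: 10 /r/ → [+RTR]; bound reached.
Targets with no active source: positions 4 5 6 7 8 9 12 13 14 15 stay [-emphatic].
[+RTR] positions on the surface: 1 2 3 10 11.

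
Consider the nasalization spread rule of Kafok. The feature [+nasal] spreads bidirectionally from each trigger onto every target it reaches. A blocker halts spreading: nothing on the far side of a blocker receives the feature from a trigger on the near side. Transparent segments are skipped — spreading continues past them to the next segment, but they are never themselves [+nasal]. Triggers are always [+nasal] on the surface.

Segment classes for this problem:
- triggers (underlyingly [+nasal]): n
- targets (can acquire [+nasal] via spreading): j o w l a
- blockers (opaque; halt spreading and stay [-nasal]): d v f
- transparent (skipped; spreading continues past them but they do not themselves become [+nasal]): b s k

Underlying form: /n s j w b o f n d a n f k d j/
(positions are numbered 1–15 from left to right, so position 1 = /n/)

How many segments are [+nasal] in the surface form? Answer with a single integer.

From /n/ at 1 rightward: 2 /s/ transparent; 3 /j/ → [+nasal]; 4 /w/ → [+nasal]; 5 /b/ transparent; 6 /o/ → [+nasal]; 7 /f/ blocks.
From /n/ at 1 leftward: word edge.
From /n/ at 8 rightward: 9 /d/ blocks.
From /n/ at 8 leftward: 7 /f/ blocks.
From /n/ at 11 rightward: 12 /f/ blocks.
From /n/ at 11 leftward: 10 /a/ → [+nasal]; 9 /d/ blocks.
Target with no active source: position 15 stays [-nasal].
[+nasal] positions on the surface: 1 3 4 6 8 10 11.

7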